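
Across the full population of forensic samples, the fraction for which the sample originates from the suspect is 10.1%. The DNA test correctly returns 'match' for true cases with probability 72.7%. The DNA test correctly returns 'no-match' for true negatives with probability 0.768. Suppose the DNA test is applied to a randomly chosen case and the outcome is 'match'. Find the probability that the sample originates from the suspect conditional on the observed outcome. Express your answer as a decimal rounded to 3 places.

P(H | E) ≈ 0.260

Let H be the event that the sample originates from the suspect. P(H) = 0.101, so P(¬H) = 0.899. With E the 'match' result, P(E|H) = 0.727 and P(E|¬H) = 0.232.
P(E) = 0.727·0.101 + 0.232·0.899 = 0.073427 + 0.20857 = 0.28199.
By Bayes' theorem, P(H|E) = 0.073427 / 0.28199 = 0.260.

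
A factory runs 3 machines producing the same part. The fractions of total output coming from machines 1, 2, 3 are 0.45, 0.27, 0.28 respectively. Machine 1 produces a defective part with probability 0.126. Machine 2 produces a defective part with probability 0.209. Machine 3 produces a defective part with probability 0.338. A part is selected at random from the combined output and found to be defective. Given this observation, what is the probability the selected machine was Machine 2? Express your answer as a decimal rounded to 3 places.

Posterior probability ≈ 0.272

Tabulate prior·likelihood by source: [1] prior 0.45, lik 0.126, product 0.05670; [2] prior 0.27, lik 0.209, product 0.05643; [3] prior 0.28, lik 0.338, product 0.09464.
Normalizing constant = 0.20777; the posterior for Machine 2 is its product over the sum, 0.05643/0.20777 = 0.272.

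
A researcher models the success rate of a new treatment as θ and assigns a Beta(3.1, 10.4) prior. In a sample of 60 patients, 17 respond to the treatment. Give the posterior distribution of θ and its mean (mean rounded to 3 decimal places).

The binomial likelihood is conjugate to the Beta prior: with 17 successes and 43 failures, the posterior is Beta(3.1+17, 10.4+43) = Beta(20.1, 53.4).
Posterior mean = α/(α+β) = 20.1/73.5 = 0.273.

Posterior: Beta(20.1, 53.4); mean ≈ 0.273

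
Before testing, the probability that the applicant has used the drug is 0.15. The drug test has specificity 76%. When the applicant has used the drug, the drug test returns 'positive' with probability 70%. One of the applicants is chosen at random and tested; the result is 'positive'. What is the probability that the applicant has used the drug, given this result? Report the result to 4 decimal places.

Write H for 'the applicant has used the drug'. Prior odds H:¬H = 0.15/0.85 = 0.17647. For the 'positive' outcome, the likelihood ratio is 0.7/0.24 = 2.9167.
Posterior odds = 0.17647 × 2.9167 = 0.51471, so P(H|E) = 0.51471/(1+0.51471) = 0.3398.

P(H | E) ≈ 0.3398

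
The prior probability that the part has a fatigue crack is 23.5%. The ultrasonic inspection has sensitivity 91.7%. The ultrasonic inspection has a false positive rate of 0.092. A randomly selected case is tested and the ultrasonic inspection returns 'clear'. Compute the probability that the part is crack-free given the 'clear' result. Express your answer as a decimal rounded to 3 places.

P(¬H | E) ≈ 0.973

Write H for 'the part has a fatigue crack'. Prior odds H:¬H = 0.235/0.765 = 0.30719. For the 'clear' outcome, the likelihood ratio is 0.083/0.908 = 0.091410.
Posterior odds = 0.30719 × 0.091410 = 0.028080, so P(H|E) = 0.028080/(1+0.028080) = 0.027. Then P(¬H|E) = 1 − 0.027 = 0.973.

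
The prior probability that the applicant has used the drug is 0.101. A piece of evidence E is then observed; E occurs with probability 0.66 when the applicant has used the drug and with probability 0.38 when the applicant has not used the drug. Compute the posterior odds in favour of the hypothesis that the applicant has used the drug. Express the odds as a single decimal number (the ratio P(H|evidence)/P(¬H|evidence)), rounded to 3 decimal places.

Posterior odds ≈ 0.195

Prior odds = 0.101/(1−0.101) = 0.11235.
Likelihood ratio for E = 0.66/0.38 = 1.7368.
Posterior odds = prior odds × LR = 0.19513.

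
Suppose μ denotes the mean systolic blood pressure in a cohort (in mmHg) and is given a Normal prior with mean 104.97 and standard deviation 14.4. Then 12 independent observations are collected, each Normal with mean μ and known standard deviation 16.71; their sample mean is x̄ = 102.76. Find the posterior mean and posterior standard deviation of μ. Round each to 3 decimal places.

Posterior mean ≈ 102.983; posterior SD ≈ 4.574

With known σ, the Normal prior is conjugate. Weight on the data is w = (n/σ²)/(n/σ² + 1/τ₀²) = 0.0429762/(0.0429762+0.00482253) = 0.89911.
Posterior mean = w·x̄ + (1−w)·μ₀ = 0.89911·102.76 + 0.10089·104.97 = 102.983. Posterior variance = 1/(0.0429762+0.00482253) = 20.9210, so SD = 4.574.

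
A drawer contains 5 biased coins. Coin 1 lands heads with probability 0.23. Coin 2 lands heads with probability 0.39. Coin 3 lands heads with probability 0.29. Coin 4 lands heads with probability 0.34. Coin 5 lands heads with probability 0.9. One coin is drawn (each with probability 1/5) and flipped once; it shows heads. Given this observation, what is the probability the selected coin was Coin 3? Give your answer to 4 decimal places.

Posterior probability ≈ 0.1349

Tabulate prior·likelihood by source: [1] prior 0.2, lik 0.23, product 0.04600; [2] prior 0.2, lik 0.39, product 0.07800; [3] prior 0.2, lik 0.29, product 0.05800; [4] prior 0.2, lik 0.34, product 0.06800; [5] prior 0.2, lik 0.9, product 0.1800.
Normalizing constant = 0.43000; the posterior for Coin 3 is its product over the sum, 0.05800/0.43000 = 0.1349.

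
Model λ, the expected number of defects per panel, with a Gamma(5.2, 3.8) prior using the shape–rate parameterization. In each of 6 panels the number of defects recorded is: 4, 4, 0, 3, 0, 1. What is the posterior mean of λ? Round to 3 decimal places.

The Poisson likelihood adds the total count to the shape and the number of exposure periods to the rate. Here ∑xᵢ = 12 and n = 6, so shape 5.2→17.2 and rate 3.8→9.8.
Posterior mean = shape/rate = 17.2/9.8 = 1.755.

Posterior mean ≈ 1.755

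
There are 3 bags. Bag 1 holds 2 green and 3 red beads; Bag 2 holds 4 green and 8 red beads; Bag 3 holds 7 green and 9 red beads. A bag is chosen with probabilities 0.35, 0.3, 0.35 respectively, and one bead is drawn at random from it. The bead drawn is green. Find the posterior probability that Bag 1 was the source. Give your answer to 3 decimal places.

Posterior probability ≈ 0.356

Tabulate prior·likelihood by source: [1] prior 0.35, lik 0.4, product 0.1400; [2] prior 0.3, lik 0.3333, product 0.1000; [3] prior 0.35, lik 0.4375, product 0.1531.
Normalizing constant = 0.39312; the posterior for Bag 1 is its product over the sum, 0.1400/0.39312 = 0.356.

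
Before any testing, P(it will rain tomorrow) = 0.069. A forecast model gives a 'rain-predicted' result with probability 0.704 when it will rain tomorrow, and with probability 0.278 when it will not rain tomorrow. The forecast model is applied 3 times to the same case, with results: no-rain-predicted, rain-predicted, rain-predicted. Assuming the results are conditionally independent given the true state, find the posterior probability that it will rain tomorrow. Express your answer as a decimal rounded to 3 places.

Posterior P(H) ≈ 0.163

Let H be the event that it will rain tomorrow; start with P(H) = 0.069. P('rain-predicted'|H) = 0.704, P('rain-predicted'|¬H) = 0.278.
Update on result 1 ('no-rain-predicted'): P(H) ← 0.296·0.0690 / (0.296·0.0690 + 0.722·0.9310) = 0.020424/0.69261 = 0.0295.
Update on result 2 ('rain-predicted'): P(H) ← 0.704·0.0295 / (0.704·0.0295 + 0.278·0.9705) = 0.020760/0.29056 = 0.0714.
Update on result 3 ('rain-predicted'): P(H) ← 0.704·0.0714 / (0.704·0.0714 + 0.278·0.9286) = 0.050299/0.30844 = 0.1631.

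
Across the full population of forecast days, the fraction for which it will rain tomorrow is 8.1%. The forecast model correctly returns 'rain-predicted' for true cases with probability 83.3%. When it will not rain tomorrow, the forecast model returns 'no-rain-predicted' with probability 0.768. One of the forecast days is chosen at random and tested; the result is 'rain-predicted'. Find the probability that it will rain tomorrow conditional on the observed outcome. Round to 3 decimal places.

P(H | E) ≈ 0.240

Let H be the event that it will rain tomorrow. P(H) = 0.081, so P(¬H) = 0.919. With E the 'rain-predicted' result, P(E|H) = 0.833 and P(E|¬H) = 0.232.
P(E) = 0.833·0.081 + 0.232·0.919 = 0.067473 + 0.21321 = 0.28068.
By Bayes' theorem, P(H|E) = 0.067473 / 0.28068 = 0.240.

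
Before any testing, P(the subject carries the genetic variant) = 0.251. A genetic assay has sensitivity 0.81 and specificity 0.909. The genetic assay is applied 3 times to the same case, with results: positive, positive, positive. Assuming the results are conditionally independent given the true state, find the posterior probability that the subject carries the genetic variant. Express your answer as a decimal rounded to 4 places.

Posterior P(H) ≈ 0.9958

With H the event that the subject carries the genetic variant, the joint likelihood of the observed sequence is P(data|H) = 0.81·0.81·0.81 = 0.53144 and P(data|¬H) = 0.091·0.091·0.091 = 0.00075357.
Bayes: P(H|data) = 0.251·0.53144 / (0.251·0.53144 + 0.749·0.00075357) = 0.13339/0.13396 = 0.9958.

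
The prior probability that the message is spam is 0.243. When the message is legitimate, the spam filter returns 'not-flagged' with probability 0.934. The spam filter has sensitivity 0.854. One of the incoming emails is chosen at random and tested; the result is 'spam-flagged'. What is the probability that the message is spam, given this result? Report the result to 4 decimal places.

P(H | E) ≈ 0.8060

Let H be the event that the message is spam. P(H) = 0.243, so P(¬H) = 0.757. With E the 'spam-flagged' result, P(E|H) = 0.854 and P(E|¬H) = 0.066.
P(E) = 0.854·0.243 + 0.066·0.757 = 0.20752 + 0.049962 = 0.25748.
By Bayes' theorem, P(H|E) = 0.20752 / 0.25748 = 0.8060.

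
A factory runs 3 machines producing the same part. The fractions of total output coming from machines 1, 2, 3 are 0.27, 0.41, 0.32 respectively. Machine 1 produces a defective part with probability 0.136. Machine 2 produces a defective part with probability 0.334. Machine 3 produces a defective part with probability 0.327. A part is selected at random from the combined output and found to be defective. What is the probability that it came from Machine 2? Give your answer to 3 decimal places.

P(defective|M1) = 0.136; P(defective|M2) = 0.334; P(defective|M3) = 0.327.
Prior × likelihood for each source: 0.27·0.136=0.03672, 0.41·0.334=0.1369, 0.32·0.327=0.1046. Summing gives P(defective) = 0.27830.
P(Machine 2 | defective) = 0.1369 / 0.27830 = 0.492.

Posterior probability ≈ 0.492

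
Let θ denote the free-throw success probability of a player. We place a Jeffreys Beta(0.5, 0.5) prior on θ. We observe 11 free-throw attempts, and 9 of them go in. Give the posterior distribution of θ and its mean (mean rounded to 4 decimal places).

The binomial likelihood is conjugate to the Beta prior: with 9 successes and 2 failures, the posterior is Beta(0.5+9, 0.5+2) = Beta(9.5, 2.5).
E[θ | data] = 9.5/(9.5+2.5) = 0.7917.

Posterior: Beta(9.5, 2.5); mean ≈ 0.7917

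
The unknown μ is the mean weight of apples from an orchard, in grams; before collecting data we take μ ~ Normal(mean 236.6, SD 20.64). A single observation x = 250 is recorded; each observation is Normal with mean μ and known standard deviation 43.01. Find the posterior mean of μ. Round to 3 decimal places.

Posterior mean ≈ 239.108

Prior precision 1/τ₀² = 1/20.64² = 0.00234736; data precision n/σ² = 1/43.01² = 0.00054058.
Posterior precision = 0.00234736 + 0.00054058 = 0.00288795.
Posterior mean = (0.00234736·236.6 + 0.00054058·250) / 0.00288795 = 239.108.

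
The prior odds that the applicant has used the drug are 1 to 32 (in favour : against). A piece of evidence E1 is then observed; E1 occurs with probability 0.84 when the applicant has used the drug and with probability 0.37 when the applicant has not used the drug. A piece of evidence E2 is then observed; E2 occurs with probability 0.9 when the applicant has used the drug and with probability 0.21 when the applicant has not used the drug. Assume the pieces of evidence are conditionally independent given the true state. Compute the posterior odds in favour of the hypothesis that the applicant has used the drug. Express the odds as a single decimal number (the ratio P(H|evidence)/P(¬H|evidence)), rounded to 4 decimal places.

Prior odds = 1/32 = 0.031250.
Likelihood ratio for E1 = 0.84/0.37 = 2.2703.
Likelihood ratio for E2 = 0.9/0.21 = 4.2857.
Posterior odds = prior odds × LR₁ × LR₂ = 0.30405.

Posterior odds ≈ 0.3041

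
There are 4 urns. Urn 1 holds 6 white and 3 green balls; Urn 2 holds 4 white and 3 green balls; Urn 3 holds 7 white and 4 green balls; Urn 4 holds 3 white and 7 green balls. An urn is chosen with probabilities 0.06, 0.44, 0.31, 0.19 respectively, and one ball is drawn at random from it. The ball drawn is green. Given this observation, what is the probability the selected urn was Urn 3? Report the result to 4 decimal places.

Posterior probability ≈ 0.2481

Tabulate prior·likelihood by source: [1] prior 0.06, lik 0.3333, product 0.02000; [2] prior 0.44, lik 0.4286, product 0.1886; [3] prior 0.31, lik 0.3636, product 0.1127; [4] prior 0.19, lik 0.7, product 0.1330.
Normalizing constant = 0.45430; the posterior for Urn 3 is its product over the sum, 0.1127/0.45430 = 0.2481.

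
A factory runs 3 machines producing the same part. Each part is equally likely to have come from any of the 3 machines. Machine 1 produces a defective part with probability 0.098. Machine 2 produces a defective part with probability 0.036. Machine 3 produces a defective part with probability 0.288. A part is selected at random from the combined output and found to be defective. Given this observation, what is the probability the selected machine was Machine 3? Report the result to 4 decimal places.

Posterior probability ≈ 0.6825

Tabulate prior·likelihood by source: [1] prior 0.333333, lik 0.098, product 0.03267; [2] prior 0.333333, lik 0.036, product 0.01200; [3] prior 0.333333, lik 0.288, product 0.09600.
Normalizing constant = 0.14067; the posterior for Machine 3 is its product over the sum, 0.09600/0.14067 = 0.6825.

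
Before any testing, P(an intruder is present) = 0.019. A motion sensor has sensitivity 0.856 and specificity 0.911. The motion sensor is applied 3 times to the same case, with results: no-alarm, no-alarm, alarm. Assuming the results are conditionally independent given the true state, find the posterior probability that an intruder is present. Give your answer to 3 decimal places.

Posterior P(H) ≈ 0.005

With H the event that an intruder is present, the joint likelihood of the observed sequence is P(data|H) = 0.144·0.144·0.856 = 0.017750 and P(data|¬H) = 0.911·0.911·0.089 = 0.073863.
Bayes: P(H|data) = 0.019·0.017750 / (0.019·0.017750 + 0.981·0.073863) = 0.00033725/0.072797 = 0.0046.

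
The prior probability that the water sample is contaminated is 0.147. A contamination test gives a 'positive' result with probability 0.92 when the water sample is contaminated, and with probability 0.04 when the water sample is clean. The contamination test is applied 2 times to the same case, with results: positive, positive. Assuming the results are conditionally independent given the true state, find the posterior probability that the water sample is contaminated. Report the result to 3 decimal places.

With H the event that the water sample is contaminated, the joint likelihood of the observed sequence is P(data|H) = 0.92·0.92 = 0.84640 and P(data|¬H) = 0.04·0.04 = 0.0016000.
Bayes: P(H|data) = 0.147·0.84640 / (0.147·0.84640 + 0.853·0.0016000) = 0.12442/0.12579 = 0.9891.

Posterior P(H) ≈ 0.989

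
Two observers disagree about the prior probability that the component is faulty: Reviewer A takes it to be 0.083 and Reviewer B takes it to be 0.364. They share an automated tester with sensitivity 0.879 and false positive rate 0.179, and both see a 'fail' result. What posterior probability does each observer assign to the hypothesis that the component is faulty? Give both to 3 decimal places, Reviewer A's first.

Reviewer A: 0.308; Reviewer B: 0.738

The likelihood ratio for a 'fail' result is 0.879/0.179 = 4.9106.
Reviewer A: prior odds 0.083/0.917 = 0.090513; posterior odds 0.44447; posterior probability 0.308.
Reviewer B: prior odds 0.364/0.636 = 0.57233; posterior odds 2.8105; posterior probability 0.738.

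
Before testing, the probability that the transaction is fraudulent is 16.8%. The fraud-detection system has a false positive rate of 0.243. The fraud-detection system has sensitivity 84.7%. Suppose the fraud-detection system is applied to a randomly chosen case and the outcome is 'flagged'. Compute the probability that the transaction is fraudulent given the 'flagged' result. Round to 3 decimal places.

P(H | E) ≈ 0.413

Write H for 'the transaction is fraudulent'. Prior odds H:¬H = 0.168/0.832 = 0.20192. For the 'flagged' outcome, the likelihood ratio is 0.847/0.243 = 3.4856.
Posterior odds = 0.20192 × 3.4856 = 0.70382, so P(H|E) = 0.70382/(1+0.70382) = 0.413.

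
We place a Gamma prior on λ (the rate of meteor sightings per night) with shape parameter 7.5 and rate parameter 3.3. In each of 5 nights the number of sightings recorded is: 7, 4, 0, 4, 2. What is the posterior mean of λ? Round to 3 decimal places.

Posterior mean ≈ 2.952

The Poisson likelihood adds the total count to the shape and the number of exposure periods to the rate. Here ∑xᵢ = 17 and n = 5, so shape 7.5→24.5 and rate 3.3→8.3.
E[λ | data] = 24.5/8.3 = 2.952.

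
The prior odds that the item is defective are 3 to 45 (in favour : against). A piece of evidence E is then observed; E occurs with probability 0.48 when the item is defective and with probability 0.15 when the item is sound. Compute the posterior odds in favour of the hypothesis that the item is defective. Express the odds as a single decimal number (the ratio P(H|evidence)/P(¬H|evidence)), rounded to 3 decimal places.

Prior odds = 3/45 = 0.066667. In log-odds, ln(0.066667) = -2.7081.
Add log likelihood ratio: ln(3.2000) = 1.1632.
Posterior log-odds = -1.5449, so posterior odds = exp(-1.5449) = 0.21333.

Posterior odds ≈ 0.213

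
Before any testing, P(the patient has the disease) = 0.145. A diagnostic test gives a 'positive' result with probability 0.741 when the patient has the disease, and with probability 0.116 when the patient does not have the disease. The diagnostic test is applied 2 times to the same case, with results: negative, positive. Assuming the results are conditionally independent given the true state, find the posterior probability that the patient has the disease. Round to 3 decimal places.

Let H be the event that the patient has the disease; start with P(H) = 0.145. P('positive'|H) = 0.741, P('positive'|¬H) = 0.116.
Update on result 1 ('negative'): P(H) ← 0.259·0.1450 / (0.259·0.1450 + 0.884·0.8550) = 0.037555/0.79337 = 0.0473.
Update on result 2 ('positive'): P(H) ← 0.741·0.0473 / (0.741·0.0473 + 0.116·0.9527) = 0.035076/0.14558 = 0.2409.

Posterior P(H) ≈ 0.241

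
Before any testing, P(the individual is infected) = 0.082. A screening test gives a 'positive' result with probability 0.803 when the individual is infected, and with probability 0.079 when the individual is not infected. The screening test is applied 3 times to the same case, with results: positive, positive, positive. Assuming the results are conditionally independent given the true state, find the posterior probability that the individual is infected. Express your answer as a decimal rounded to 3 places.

Posterior P(H) ≈ 0.989

With H the event that the individual is infected, the joint likelihood of the observed sequence is P(data|H) = 0.803·0.803·0.803 = 0.51778 and P(data|¬H) = 0.079·0.079·0.079 = 0.00049304.
Bayes: P(H|data) = 0.082·0.51778 / (0.082·0.51778 + 0.918·0.00049304) = 0.042458/0.042911 = 0.9895.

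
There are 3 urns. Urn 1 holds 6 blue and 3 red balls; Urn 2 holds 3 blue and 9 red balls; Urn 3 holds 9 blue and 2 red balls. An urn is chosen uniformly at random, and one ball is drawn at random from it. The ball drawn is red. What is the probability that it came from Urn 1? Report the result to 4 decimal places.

Posterior probability ≈ 0.2635

Tabulate prior·likelihood by source: [1] prior 0.333333, lik 0.3333, product 0.1111; [2] prior 0.333333, lik 0.75, product 0.2500; [3] prior 0.333333, lik 0.1818, product 0.06061.
Normalizing constant = 0.42172; the posterior for Urn 1 is its product over the sum, 0.1111/0.42172 = 0.2635.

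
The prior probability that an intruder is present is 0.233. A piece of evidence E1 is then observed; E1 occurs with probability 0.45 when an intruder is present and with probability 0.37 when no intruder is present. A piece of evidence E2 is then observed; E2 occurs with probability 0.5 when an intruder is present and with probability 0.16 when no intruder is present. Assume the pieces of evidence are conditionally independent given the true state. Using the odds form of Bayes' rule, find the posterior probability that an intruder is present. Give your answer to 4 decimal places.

Prior odds = 0.233/(1−0.233) = 0.30378.
Likelihood ratio for E1 = 0.45/0.37 = 1.2162.
Likelihood ratio for E2 = 0.5/0.16 = 3.1250.
Posterior odds = prior odds × LR₁ × LR₂ = 1.1546.
Posterior probability = odds/(1+odds) = 1.1546/2.1546 = 0.5359.

Posterior probability ≈ 0.5359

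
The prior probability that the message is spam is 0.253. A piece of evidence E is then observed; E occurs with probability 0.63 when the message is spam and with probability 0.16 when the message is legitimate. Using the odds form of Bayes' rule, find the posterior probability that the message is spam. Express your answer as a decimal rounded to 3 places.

Prior odds = 0.253/(1−0.253) = 0.33869.
Likelihood ratio for E = 0.63/0.16 = 3.9375.
Posterior odds = prior odds × LR = 1.3336.
Posterior probability = odds/(1+odds) = 1.3336/2.3336 = 0.571.

Posterior probability ≈ 0.571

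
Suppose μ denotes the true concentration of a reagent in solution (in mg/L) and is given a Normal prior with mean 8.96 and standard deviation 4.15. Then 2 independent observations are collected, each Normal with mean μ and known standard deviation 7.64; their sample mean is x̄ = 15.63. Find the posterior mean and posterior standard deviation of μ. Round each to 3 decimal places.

Posterior mean ≈ 11.435; posterior SD ≈ 3.291

With known σ, the Normal prior is conjugate. Weight on the data is w = (n/σ²)/(n/σ² + 1/τ₀²) = 0.0342644/(0.0342644+0.0580636) = 0.37112.
Posterior mean = w·x̄ + (1−w)·μ₀ = 0.37112·15.63 + 0.62888·8.96 = 11.435. Posterior variance = 1/(0.0342644+0.0580636) = 10.8310, so SD = 3.291.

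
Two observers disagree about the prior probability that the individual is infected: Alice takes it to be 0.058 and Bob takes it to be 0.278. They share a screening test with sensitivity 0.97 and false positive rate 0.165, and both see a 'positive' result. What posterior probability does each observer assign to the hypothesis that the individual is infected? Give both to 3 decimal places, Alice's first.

P('+'|H) = 0.97, P('+'|¬H) = 0.165.
Alice: numerator 0.97·0.058 = 0.056260; evidence = 0.056260+0.165·0.942 = 0.21169; posterior = 0.266.
Bob: numerator 0.97·0.278 = 0.26966; evidence = 0.26966+0.165·0.722 = 0.38879; posterior = 0.694.

Alice: 0.266; Bob: 0.694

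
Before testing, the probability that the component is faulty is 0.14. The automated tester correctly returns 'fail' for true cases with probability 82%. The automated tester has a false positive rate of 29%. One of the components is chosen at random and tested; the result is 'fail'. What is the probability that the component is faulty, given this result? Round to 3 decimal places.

P(H | E) ≈ 0.315

Let H be the event that the component is faulty. P(H) = 0.14, so P(¬H) = 0.86. With E the 'fail' result, P(E|H) = 0.82 and P(E|¬H) = 0.29.
P(E) = 0.82·0.14 + 0.29·0.86 = 0.11480 + 0.24940 = 0.36420.
By Bayes' theorem, P(H|E) = 0.11480 / 0.36420 = 0.315.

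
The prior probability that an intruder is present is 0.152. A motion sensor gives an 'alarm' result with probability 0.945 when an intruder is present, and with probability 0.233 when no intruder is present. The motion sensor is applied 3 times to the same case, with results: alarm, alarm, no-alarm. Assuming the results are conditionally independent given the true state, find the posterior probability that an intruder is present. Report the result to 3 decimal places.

Posterior P(H) ≈ 0.175

Let H be the event that an intruder is present; start with P(H) = 0.152. P('alarm'|H) = 0.945, P('alarm'|¬H) = 0.233.
Update on result 1 ('alarm'): P(H) ← 0.945·0.1520 / (0.945·0.1520 + 0.233·0.8480) = 0.14364/0.34122 = 0.4210.
Update on result 2 ('alarm'): P(H) ← 0.945·0.4210 / (0.945·0.4210 + 0.233·0.5790) = 0.39780/0.53272 = 0.7467.
Update on result 3 ('no-alarm'): P(H) ← 0.055·0.7467 / (0.055·0.7467 + 0.767·0.2533) = 0.041071/0.23532 = 0.1745.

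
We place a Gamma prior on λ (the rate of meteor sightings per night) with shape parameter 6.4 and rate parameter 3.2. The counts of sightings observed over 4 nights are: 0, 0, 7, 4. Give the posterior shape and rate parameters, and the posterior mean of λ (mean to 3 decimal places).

The Poisson likelihood adds the total count to the shape and the number of exposure periods to the rate. Here ∑xᵢ = 11 and n = 4, so shape 6.4→17.4 and rate 3.2→7.2.
E[λ | data] = 17.4/7.2 = 2.417.

Posterior: Gamma(shape=17.4, rate=7.2); mean ≈ 2.417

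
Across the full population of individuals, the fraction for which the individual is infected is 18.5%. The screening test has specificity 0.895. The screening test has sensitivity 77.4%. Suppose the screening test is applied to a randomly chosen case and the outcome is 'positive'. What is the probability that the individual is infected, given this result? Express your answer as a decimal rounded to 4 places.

Write H for 'the individual is infected'. Prior odds H:¬H = 0.185/0.815 = 0.22699. For the 'positive' outcome, the likelihood ratio is 0.774/0.105 = 7.3714.
Posterior odds = 0.22699 × 7.3714 = 1.6733, so P(H|E) = 1.6733/(1+1.6733) = 0.6259.

P(H | E) ≈ 0.6259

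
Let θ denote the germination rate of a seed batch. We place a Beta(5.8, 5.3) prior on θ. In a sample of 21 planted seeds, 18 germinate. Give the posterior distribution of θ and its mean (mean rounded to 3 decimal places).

Posterior: Beta(23.8, 8.3); mean ≈ 0.741

The binomial likelihood is conjugate to the Beta prior: with 18 successes and 3 failures, the posterior is Beta(5.8+18, 5.3+3) = Beta(23.8, 8.3).
E[θ | data] = 23.8/(23.8+8.3) = 0.741.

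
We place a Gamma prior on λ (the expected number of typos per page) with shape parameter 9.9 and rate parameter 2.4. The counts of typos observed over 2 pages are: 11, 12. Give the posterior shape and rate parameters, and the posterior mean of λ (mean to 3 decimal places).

Posterior: Gamma(shape=32.9, rate=4.4); mean ≈ 7.477

The Poisson likelihood adds the total count to the shape and the number of exposure periods to the rate. Here ∑xᵢ = 23 and n = 2, so shape 9.9→32.9 and rate 2.4→4.4.
E[λ | data] = 32.9/4.4 = 7.477.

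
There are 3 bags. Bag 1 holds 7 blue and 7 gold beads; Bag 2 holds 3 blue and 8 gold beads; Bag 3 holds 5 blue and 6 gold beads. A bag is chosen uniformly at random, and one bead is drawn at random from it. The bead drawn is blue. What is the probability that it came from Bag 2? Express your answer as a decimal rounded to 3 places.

Posterior probability ≈ 0.222

Tabulate prior·likelihood by source: [1] prior 0.333333, lik 0.5, product 0.1667; [2] prior 0.333333, lik 0.2727, product 0.09091; [3] prior 0.333333, lik 0.4545, product 0.1515.
Normalizing constant = 0.40909; the posterior for Bag 2 is its product over the sum, 0.09091/0.40909 = 0.222.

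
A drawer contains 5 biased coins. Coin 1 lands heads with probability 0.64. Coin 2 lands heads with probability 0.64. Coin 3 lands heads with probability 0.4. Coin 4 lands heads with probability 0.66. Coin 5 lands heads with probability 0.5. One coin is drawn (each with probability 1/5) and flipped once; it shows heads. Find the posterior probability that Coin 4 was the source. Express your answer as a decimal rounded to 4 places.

Posterior probability ≈ 0.2324

P(heads|C1) = 0.64; P(heads|C2) = 0.64; P(heads|C3) = 0.4; P(heads|C4) = 0.66; P(heads|C5) = 0.5.
Prior × likelihood for each source: 0.2·0.64=0.1280, 0.2·0.64=0.1280, 0.2·0.4=0.08000, 0.2·0.66=0.1320, 0.2·0.5=0.1000. Summing gives P(heads) = 0.56800.
P(Coin 4 | heads) = 0.1320 / 0.56800 = 0.2324.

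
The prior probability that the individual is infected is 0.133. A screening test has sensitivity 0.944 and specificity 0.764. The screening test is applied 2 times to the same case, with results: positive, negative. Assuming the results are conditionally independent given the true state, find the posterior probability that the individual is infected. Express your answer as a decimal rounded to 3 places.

Posterior P(H) ≈ 0.043

With H the event that the individual is infected, the joint likelihood of the observed sequence is P(data|H) = 0.944·0.056 = 0.052864 and P(data|¬H) = 0.236·0.764 = 0.18030.
Bayes: P(H|data) = 0.133·0.052864 / (0.133·0.052864 + 0.867·0.18030) = 0.0070309/0.16335 = 0.0430.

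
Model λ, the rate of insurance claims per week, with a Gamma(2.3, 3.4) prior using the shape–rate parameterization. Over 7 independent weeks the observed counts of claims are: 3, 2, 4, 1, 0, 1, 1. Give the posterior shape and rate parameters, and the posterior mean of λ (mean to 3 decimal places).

Total count ∑xᵢ = 12 over n = 7 weeks.
Gamma is conjugate to the Poisson likelihood: posterior is Gamma(shape = 2.3+12 = 14.3, rate = 3.4+7 = 10.4).
Posterior mean = shape/rate = 14.3/10.4 = 1.375.

Posterior: Gamma(shape=14.3, rate=10.4); mean ≈ 1.375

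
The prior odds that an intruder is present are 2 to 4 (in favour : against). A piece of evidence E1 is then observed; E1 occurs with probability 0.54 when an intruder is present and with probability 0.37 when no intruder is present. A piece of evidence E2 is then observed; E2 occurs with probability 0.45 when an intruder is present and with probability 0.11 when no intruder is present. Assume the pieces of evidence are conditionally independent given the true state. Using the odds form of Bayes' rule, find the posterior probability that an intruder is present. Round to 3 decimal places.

Posterior probability ≈ 0.749

Prior odds = 2/4 = 0.50000.
Likelihood ratio for E1 = 0.54/0.37 = 1.4595.
Likelihood ratio for E2 = 0.45/0.11 = 4.0909.
Posterior odds = prior odds × LR₁ × LR₂ = 2.9853.
Posterior probability = odds/(1+odds) = 2.9853/3.9853 = 0.749.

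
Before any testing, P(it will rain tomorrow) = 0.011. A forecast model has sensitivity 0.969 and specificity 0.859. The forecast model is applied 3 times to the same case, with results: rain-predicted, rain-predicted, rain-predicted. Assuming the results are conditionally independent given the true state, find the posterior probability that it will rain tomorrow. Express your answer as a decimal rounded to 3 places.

Posterior P(H) ≈ 0.783

With H the event that it will rain tomorrow, the joint likelihood of the observed sequence is P(data|H) = 0.969·0.969·0.969 = 0.90985 and P(data|¬H) = 0.141·0.141·0.141 = 0.0028032.
Bayes: P(H|data) = 0.011·0.90985 / (0.011·0.90985 + 0.989·0.0028032) = 0.010008/0.012781 = 0.7831.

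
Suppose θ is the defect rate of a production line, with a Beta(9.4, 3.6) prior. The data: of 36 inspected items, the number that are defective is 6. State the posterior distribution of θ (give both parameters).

Posterior: Beta(15.4, 33.6)

Observing 6 successes and 30 failures updates Beta(9.4, 3.6) by adding the success and failure counts to the two shape parameters: α = 9.4+6 = 15.4, β = 3.6+30 = 33.6.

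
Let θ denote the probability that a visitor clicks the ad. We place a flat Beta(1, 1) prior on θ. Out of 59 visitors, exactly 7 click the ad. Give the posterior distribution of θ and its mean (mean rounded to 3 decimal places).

Observing 7 successes and 52 failures updates Beta(1, 1) by adding the success and failure counts to the two shape parameters: α = 1+7 = 8, β = 1+52 = 53.
E[θ | data] = 8/(8+53) = 0.131.

Posterior: Beta(8, 53); mean ≈ 0.131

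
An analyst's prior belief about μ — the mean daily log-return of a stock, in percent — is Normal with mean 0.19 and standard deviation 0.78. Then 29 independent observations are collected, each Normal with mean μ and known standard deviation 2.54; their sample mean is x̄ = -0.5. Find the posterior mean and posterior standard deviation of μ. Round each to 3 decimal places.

Posterior mean ≈ -0.315; posterior SD ≈ 0.404

Prior precision 1/τ₀² = 1/0.78² = 1.64366; data precision n/σ² = 29/2.54² = 4.49501.
Posterior precision = 1.64366 + 4.49501 = 6.13866, giving posterior SD = 1/√6.13866 = 0.404.
Posterior mean = (1.64366·0.19 + 4.49501·-0.5) / 6.13866 = -0.315.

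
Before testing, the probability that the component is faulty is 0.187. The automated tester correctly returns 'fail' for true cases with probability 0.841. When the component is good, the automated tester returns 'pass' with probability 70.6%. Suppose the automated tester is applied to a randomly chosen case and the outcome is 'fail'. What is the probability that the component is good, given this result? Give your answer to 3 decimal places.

P(¬H | E) ≈ 0.603

Write H for 'the component is faulty'. Prior odds H:¬H = 0.187/0.813 = 0.23001. For the 'fail' outcome, the likelihood ratio is 0.841/0.294 = 2.8605.
Posterior odds = 0.23001 × 2.8605 = 0.65796, so P(H|E) = 0.65796/(1+0.65796) = 0.397. Then P(¬H|E) = 1 − 0.397 = 0.603.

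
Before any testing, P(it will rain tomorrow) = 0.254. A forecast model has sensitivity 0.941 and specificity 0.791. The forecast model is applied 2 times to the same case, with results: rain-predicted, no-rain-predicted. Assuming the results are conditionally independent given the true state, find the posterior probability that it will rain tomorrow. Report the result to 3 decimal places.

Posterior P(H) ≈ 0.103

Let H be the event that it will rain tomorrow; start with P(H) = 0.254. P('rain-predicted'|H) = 0.941, P('rain-predicted'|¬H) = 0.209.
Update on result 1 ('rain-predicted'): P(H) ← 0.941·0.2540 / (0.941·0.2540 + 0.209·0.7460) = 0.23901/0.39493 = 0.6052.
Update on result 2 ('no-rain-predicted'): P(H) ← 0.059·0.6052 / (0.059·0.6052 + 0.791·0.3948) = 0.035707/0.34799 = 0.1026.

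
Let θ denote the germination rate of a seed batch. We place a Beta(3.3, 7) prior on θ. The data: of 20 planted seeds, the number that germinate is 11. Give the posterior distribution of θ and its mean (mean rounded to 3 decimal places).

Posterior: Beta(14.3, 16); mean ≈ 0.472

Observing 11 successes and 9 failures updates Beta(3.3, 7) by adding the success and failure counts to the two shape parameters: α = 3.3+11 = 14.3, β = 7+9 = 16.
E[θ | data] = 14.3/(14.3+16) = 0.472.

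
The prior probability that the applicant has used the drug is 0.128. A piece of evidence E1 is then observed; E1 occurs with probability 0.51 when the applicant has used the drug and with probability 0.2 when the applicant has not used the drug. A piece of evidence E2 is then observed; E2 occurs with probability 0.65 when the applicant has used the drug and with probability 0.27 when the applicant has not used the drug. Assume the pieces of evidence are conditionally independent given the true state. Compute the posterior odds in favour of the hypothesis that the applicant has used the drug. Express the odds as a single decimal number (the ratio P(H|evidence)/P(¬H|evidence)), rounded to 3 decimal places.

Prior odds = 0.128/(1−0.128) = 0.14679.
Likelihood ratio for E1 = 0.51/0.2 = 2.5500.
Likelihood ratio for E2 = 0.65/0.27 = 2.4074.
Posterior odds = prior odds × LR₁ × LR₂ = 0.90112.

Posterior odds ≈ 0.901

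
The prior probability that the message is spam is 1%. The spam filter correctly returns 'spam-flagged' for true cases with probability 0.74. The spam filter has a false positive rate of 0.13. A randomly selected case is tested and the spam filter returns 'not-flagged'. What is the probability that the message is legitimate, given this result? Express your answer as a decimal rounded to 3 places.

P(¬H | E) ≈ 0.997

Let H be the event that the message is spam. P(H) = 0.01, so P(¬H) = 0.99. With E the 'not-flagged' result, P(E|H) = 0.26 and P(E|¬H) = 0.87.
P(E) = 0.26·0.01 + 0.87·0.99 = 0.0026000 + 0.86130 = 0.86390.
By Bayes' theorem, P(H|E) = 0.0026000 / 0.86390 = 0.003. Hence P(¬H|E) = 1 − 0.003 = 0.997.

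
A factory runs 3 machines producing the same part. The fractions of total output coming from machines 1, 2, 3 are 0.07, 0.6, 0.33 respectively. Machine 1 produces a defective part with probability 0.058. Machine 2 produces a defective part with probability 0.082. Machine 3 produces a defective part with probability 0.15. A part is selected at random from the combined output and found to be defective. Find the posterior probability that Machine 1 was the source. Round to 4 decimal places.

Posterior probability ≈ 0.0395

P(defective|M1) = 0.058; P(defective|M2) = 0.082; P(defective|M3) = 0.15.
Prior × likelihood for each source: 0.07·0.058=0.004060, 0.6·0.082=0.04920, 0.33·0.15=0.04950. Summing gives P(defective) = 0.10276.
P(Machine 1 | defective) = 0.004060 / 0.10276 = 0.0395.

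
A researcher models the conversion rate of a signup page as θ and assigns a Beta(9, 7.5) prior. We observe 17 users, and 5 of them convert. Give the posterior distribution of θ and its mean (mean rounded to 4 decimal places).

Posterior: Beta(14, 19.5); mean ≈ 0.4179

The binomial likelihood is conjugate to the Beta prior: with 5 successes and 12 failures, the posterior is Beta(9+5, 7.5+12) = Beta(14, 19.5).
Posterior mean = α/(α+β) = 14/33.5 = 0.4179.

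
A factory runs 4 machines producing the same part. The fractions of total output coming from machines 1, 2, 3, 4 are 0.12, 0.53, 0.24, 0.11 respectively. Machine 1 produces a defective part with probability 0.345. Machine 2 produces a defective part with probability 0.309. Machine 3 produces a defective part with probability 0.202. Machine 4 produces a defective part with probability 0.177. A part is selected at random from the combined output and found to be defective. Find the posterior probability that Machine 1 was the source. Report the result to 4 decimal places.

Posterior probability ≈ 0.1516

Tabulate prior·likelihood by source: [1] prior 0.12, lik 0.345, product 0.04140; [2] prior 0.53, lik 0.309, product 0.1638; [3] prior 0.24, lik 0.202, product 0.04848; [4] prior 0.11, lik 0.177, product 0.01947.
Normalizing constant = 0.27312; the posterior for Machine 1 is its product over the sum, 0.04140/0.27312 = 0.1516.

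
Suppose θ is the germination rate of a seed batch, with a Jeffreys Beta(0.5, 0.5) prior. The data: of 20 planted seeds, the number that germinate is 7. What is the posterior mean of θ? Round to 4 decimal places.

Posterior mean ≈ 0.3571

Observing 7 successes and 13 failures updates Beta(0.5, 0.5) by adding the success and failure counts to the two shape parameters: α = 0.5+7 = 7.5, β = 0.5+13 = 13.5.
E[θ | data] = 7.5/(7.5+13.5) = 0.3571.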